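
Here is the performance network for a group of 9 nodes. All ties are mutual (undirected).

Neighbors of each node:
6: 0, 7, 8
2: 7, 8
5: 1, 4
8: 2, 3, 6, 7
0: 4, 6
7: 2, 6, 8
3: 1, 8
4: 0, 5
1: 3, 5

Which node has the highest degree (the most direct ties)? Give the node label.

8

Degrees — 0:2, 1:2, 2:2, 3:2, 4:2, 5:2, 6:3, 7:3, 8:4.
The maximum is 4, attained only by 8.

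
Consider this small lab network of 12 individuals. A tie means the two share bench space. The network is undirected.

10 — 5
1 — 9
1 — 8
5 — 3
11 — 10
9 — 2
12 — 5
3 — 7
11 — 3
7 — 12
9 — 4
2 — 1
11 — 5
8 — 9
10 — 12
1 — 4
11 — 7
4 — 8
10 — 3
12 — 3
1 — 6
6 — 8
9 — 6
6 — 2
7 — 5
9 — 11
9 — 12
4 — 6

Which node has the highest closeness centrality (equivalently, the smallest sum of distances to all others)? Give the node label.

Farness (sum of distances to all others) for each node — 1:21, 2:23, 3:22, 4:22, 5:22, 6:21, 7:23, 8:22, 9:15, 10:23, 11:17, 12:17.
The smallest farness is 15, for 9, so 9 has the highest closeness.

9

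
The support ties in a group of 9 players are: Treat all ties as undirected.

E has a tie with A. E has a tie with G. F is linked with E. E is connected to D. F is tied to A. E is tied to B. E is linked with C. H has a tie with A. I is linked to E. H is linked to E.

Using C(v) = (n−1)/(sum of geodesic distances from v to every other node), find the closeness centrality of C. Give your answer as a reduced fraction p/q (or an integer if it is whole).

8/15

Distances from C: A:2, B:2, D:2, E:1, F:2, G:2, H:2, I:2. Sum = 15.
n = 9, so closeness = 8/15.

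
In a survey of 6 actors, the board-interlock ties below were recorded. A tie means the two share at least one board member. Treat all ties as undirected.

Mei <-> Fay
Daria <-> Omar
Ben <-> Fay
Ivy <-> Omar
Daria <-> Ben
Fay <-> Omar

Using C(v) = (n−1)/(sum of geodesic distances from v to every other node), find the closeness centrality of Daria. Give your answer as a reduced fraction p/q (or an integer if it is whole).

5/9

Distances from Daria: Ben:1, Fay:2, Ivy:2, Mei:3, Omar:1. Sum = 9.
n = 6, so closeness = 5/9.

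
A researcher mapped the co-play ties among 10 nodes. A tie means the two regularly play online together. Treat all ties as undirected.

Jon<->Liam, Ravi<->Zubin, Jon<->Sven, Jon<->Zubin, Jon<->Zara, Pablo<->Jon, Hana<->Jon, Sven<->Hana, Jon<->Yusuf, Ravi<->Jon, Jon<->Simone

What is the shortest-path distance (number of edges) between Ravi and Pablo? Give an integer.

2

One shortest route is Ravi – Jon – Pablo, which uses 2 edges, and Ravi and Pablo are not directly tied, so nothing shorter exists. So d(Ravi,Pablo) = 2.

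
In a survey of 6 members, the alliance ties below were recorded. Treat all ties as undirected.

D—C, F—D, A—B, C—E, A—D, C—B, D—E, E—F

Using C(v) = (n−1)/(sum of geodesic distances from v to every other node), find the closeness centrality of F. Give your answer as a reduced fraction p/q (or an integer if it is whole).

5/9

Distances from F: A:2, B:3, C:2, D:1, E:1. Sum = 9.
n = 6, so closeness = 5/9.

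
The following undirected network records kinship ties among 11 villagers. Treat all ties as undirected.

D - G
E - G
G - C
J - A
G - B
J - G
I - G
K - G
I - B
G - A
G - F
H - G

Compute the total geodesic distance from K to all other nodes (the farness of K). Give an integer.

19

Distances from K: A:2, B:2, C:2, D:2, E:2, F:2, G:1, H:2, I:2, J:2.
Sum = 2 + 2 + 2 + 2 + 2 + 2 + 1 + 2 + 2 + 2 = 19.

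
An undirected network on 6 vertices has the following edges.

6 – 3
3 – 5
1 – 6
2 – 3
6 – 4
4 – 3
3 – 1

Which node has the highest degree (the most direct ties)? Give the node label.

3

Degrees — 1:2, 2:1, 3:5, 4:2, 5:1, 6:3.
The maximum is 5, attained only by 3.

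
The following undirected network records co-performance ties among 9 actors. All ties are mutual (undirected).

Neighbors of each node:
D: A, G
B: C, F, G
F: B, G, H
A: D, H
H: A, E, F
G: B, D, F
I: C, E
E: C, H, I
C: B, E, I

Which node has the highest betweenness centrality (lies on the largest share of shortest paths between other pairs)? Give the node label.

H

Unnormalized betweenness of each node: A:5/2, B:11/2, C:9/2, D:3/2, E:5, F:3, G:4, H:8, I:0.
H has the largest value, 8, making it the main broker — the node through which the most shortest paths run.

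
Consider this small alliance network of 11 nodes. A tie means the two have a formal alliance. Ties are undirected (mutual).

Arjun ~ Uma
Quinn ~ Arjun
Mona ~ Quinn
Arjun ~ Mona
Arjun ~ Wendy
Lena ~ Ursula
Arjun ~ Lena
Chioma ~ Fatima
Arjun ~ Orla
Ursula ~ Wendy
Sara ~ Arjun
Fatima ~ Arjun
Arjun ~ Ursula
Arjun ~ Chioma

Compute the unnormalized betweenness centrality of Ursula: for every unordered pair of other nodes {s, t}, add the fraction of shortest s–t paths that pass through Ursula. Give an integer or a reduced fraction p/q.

Pairs whose geodesics pass through Ursula — Lena–Wendy: 1/2.
All other pairs contribute 0.
Summing the contributions gives betweenness(Ursula) = 1/2.

1/2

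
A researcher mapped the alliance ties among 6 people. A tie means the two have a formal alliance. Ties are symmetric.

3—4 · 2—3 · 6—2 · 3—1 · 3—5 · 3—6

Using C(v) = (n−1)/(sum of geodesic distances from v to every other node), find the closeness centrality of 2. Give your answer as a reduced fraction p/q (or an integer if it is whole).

5/8

Distances from 2: 1:2, 3:1, 4:2, 5:2, 6:1. Sum = 8.
n = 6, so closeness = 5/8.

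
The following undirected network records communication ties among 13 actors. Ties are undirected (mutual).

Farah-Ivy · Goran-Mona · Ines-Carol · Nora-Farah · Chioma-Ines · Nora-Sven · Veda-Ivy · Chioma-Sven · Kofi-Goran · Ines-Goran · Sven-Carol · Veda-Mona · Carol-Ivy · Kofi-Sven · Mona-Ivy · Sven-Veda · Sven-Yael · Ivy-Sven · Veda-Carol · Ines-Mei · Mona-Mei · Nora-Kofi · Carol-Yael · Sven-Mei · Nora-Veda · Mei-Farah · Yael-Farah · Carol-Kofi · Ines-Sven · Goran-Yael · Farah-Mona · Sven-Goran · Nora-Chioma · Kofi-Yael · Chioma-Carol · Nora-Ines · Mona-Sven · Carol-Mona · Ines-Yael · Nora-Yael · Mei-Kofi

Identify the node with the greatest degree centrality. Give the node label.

Degrees — Carol:8, Chioma:4, Farah:5, Goran:5, Ines:7, Ivy:5, Kofi:6, Mei:5, Mona:7, Nora:7, Sven:11, Veda:5, Yael:7.
The maximum is 11, attained only by Sven.

Sven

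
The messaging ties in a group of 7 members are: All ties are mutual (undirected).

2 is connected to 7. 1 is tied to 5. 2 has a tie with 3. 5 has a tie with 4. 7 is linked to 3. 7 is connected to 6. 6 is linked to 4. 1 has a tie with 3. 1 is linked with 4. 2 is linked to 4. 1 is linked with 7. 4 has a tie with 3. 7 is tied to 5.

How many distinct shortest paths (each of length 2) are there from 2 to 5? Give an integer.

The shortest distance is 2. The length-2 paths are: 2–4–5; 2–7–5.
That gives 2 distinct shortest paths.

2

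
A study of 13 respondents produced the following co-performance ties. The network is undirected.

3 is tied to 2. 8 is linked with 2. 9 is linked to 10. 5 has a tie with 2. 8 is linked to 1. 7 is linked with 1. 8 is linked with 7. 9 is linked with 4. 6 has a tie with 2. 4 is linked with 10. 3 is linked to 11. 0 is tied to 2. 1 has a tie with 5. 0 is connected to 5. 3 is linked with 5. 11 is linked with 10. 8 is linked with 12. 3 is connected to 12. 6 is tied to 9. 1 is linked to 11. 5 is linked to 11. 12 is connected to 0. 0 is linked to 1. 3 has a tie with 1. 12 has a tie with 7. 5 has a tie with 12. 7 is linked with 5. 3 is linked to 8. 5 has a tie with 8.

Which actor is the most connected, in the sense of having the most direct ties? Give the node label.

Degrees — 0:4, 1:6, 2:5, 3:6, 4:2, 5:8, 6:2, 7:4, 8:6, 9:3, 10:3, 11:4, 12:5.
The maximum is 8, attained only by 5.

5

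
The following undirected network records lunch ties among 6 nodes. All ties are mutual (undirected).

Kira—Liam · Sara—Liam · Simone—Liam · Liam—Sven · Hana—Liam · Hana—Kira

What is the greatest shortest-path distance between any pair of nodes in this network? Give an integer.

Eccentricity of each node (its greatest distance to any other): Hana:2, Kira:2, Liam:1, Sara:2, Simone:2, Sven:2.
The maximum eccentricity is 2, realized for instance by the pair Sara–Sven via Sara – Liam – Sven. So the diameter is 2.

2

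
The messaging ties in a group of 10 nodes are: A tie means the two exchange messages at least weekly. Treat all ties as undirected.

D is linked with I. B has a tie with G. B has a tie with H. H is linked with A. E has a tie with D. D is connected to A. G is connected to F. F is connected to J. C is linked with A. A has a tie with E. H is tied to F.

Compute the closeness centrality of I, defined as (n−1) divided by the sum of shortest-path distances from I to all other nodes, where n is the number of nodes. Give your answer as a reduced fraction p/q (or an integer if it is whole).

9/29

Distances from I: A:2, B:4, C:3, D:1, E:2, F:4, G:5, H:3, J:5. Sum = 29.
n = 10, so closeness = 9/29.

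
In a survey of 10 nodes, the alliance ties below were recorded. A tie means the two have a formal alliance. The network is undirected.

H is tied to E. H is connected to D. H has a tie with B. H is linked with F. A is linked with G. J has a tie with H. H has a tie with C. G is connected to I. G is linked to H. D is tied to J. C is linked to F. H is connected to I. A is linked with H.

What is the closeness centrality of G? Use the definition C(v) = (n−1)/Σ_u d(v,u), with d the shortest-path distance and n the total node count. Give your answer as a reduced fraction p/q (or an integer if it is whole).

3/5

Distances from G: A:1, B:2, C:2, D:2, E:2, F:2, H:1, I:1, J:2. Sum = 15.
n = 10, so closeness = 9/15 = 3/5.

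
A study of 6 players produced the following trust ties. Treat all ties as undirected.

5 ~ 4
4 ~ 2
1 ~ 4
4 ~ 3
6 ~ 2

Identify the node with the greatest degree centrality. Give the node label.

4

Degrees — 1:1, 2:2, 3:1, 4:4, 5:1, 6:1.
The maximum is 4, attained only by 4.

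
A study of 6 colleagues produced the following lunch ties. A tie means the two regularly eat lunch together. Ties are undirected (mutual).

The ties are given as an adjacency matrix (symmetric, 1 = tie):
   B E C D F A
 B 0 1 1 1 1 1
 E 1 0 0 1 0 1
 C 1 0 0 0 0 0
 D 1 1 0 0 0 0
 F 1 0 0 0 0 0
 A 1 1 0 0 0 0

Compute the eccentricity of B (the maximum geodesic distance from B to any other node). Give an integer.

Distances from B: A:1, C:1, D:1, E:1, F:1.
The largest is 1 (to E, C, D, F, and A), so the eccentricity of B is 1.

1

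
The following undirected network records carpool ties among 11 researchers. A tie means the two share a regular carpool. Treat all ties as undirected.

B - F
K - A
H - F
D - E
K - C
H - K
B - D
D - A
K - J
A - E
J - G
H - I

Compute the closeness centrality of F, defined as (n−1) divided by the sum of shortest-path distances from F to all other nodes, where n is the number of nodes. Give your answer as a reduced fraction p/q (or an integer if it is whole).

Distances from F: A:3, B:1, C:3, D:2, E:3, G:4, H:1, I:2, J:3, K:2. Sum = 24.
n = 11, so closeness = 10/24 = 5/12.

5/12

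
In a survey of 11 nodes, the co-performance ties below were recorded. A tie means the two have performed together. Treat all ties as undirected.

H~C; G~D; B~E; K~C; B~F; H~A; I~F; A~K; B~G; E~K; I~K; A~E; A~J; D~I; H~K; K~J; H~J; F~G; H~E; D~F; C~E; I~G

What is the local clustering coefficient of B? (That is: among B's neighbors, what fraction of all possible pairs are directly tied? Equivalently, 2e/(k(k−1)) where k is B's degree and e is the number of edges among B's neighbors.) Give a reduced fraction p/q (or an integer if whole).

B's neighbors: E, F, and G (k = 3).
Possible neighbor pairs: C(3,2) = 3. Edges among them: F–G → e = 1.
Clustering(B) = 1/3.

1/3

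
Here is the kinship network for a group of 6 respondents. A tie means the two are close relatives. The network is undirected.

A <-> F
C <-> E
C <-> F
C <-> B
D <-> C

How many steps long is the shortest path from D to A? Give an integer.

3

One shortest route is D – C – F – A, which uses 3 edges, and at distance 2 from D we only reach {B, E, F}, which does not include A. So d(D,A) = 3.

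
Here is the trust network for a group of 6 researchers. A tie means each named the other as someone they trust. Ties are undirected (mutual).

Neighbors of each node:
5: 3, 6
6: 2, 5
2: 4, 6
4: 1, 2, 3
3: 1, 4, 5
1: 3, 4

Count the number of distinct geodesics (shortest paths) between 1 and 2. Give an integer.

1

The shortest distance is 2, and the only length-2 path is 1–4–2. So there is exactly 1 shortest path.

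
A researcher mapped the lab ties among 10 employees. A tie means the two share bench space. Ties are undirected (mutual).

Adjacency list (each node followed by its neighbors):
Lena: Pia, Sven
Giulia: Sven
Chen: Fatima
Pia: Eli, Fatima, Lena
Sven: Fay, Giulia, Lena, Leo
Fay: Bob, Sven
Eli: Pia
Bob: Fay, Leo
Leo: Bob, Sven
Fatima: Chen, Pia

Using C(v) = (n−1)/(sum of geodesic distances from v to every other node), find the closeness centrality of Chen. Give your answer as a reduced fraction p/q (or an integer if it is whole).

Distances from Chen: Bob:6, Eli:3, Fatima:1, Fay:5, Giulia:5, Lena:3, Leo:5, Pia:2, Sven:4. Sum = 34.
n = 10, so closeness = 9/34.

9/34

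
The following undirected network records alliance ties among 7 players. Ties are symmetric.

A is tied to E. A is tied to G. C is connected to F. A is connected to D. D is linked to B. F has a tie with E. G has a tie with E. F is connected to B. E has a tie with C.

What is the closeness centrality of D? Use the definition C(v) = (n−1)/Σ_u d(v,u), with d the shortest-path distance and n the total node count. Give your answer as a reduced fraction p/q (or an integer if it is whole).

Distances from D: A:1, B:1, C:3, E:2, F:2, G:2. Sum = 11.
n = 7, so closeness = 6/11.

6/11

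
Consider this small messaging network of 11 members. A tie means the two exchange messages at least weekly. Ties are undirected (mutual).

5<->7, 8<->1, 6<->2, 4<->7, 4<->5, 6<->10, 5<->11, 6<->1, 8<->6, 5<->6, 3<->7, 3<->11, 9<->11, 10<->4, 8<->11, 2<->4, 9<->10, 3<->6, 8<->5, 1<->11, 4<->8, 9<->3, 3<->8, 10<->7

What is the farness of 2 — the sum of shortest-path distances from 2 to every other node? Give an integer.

Distances from 2: 1:2, 3:2, 4:1, 5:2, 6:1, 7:2, 8:2, 9:3, 10:2, 11:3.
Sum = 2 + 2 + 1 + 2 + 1 + 2 + 2 + 3 + 2 + 3 = 20.

20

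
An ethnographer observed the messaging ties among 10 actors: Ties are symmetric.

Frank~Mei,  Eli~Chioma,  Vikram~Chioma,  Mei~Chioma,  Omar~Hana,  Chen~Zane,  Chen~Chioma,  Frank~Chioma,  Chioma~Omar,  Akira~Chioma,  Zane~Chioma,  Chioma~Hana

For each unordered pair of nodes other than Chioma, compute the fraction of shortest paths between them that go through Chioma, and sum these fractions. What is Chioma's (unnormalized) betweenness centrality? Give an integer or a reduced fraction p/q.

33

Pairs whose geodesics pass through Chioma — Frank–Akira: 1; Frank–Chen: 1; Frank–Zane: 1; Frank–Omar: 1; Frank–Hana: 1; Frank–Eli: 1; Frank–Vikram: 1; Akira–Chen: 1; Akira–Zane: 1; Akira–Mei: 1; Akira–Omar: 1; Akira–Hana: 1; Akira–Eli: 1; Akira–Vikram: 1 … (+19 more pairs).
All other pairs contribute 0.
Summing the contributions gives betweenness(Chioma) = 33.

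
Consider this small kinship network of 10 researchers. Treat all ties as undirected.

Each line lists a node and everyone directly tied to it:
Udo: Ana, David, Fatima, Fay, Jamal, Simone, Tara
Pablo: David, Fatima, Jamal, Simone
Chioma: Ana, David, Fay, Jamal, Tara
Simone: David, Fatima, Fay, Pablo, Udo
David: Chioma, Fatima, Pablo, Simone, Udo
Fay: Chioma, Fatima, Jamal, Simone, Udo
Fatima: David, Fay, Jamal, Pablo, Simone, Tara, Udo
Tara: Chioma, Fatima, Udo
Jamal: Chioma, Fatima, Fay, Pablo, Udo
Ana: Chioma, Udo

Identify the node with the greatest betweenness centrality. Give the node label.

Unnormalized betweenness of each node: Ana:1/5, Chioma:23/6, David:61/30, Fatima:4, Fay:6/5, Jamal:28/15, Pablo:1/2, Simone:1, Tara:9/20, Udo:83/12.
Udo has the largest value, 83/12, making it the main broker — the node through which the most shortest paths run.

Udo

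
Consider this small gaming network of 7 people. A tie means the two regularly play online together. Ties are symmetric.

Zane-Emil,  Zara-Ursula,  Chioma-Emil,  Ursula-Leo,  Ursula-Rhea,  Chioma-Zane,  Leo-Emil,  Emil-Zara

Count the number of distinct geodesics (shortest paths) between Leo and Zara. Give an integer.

2

The shortest distance is 2. The length-2 paths are: Leo–Emil–Zara; Leo–Ursula–Zara.
That gives 2 distinct shortest paths.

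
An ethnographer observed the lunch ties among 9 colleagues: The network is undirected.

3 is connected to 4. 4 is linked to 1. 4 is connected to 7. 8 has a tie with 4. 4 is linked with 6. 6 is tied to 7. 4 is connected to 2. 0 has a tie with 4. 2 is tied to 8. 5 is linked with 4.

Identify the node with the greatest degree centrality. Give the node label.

4

Degrees — 0:1, 1:1, 2:2, 3:1, 4:8, 5:1, 6:2, 7:2, 8:2.
The maximum is 8, attained only by 4.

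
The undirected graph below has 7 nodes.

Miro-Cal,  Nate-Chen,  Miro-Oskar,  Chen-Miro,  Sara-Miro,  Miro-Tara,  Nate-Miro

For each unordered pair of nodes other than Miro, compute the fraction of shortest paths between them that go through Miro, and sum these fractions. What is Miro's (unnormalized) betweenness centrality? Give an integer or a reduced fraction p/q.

Pairs whose geodesics pass through Miro — Oskar–Cal: 1; Oskar–Tara: 1; Oskar–Nate: 1; Oskar–Sara: 1; Oskar–Chen: 1; Cal–Tara: 1; Cal–Nate: 1; Cal–Sara: 1; Cal–Chen: 1; Tara–Nate: 1; Tara–Sara: 1; Tara–Chen: 1; Nate–Sara: 1; Sara–Chen: 1.
All other pairs contribute 0.
Summing the contributions gives betweenness(Miro) = 14.

14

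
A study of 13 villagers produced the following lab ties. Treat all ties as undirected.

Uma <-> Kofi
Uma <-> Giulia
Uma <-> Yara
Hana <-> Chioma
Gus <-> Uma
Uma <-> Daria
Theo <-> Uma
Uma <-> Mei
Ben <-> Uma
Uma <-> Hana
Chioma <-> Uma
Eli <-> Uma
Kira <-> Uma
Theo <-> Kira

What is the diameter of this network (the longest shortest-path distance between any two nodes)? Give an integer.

Eccentricity of each node (its greatest distance to any other): Ben:2, Chioma:2, Daria:2, Eli:2, Giulia:2, Gus:2, Hana:2, Kira:2, Kofi:2, Mei:2, Theo:2, Uma:1, Yara:2.
The maximum eccentricity is 2, realized for instance by the pair Kofi–Daria via Kofi – Uma – Daria. So the diameter is 2.

2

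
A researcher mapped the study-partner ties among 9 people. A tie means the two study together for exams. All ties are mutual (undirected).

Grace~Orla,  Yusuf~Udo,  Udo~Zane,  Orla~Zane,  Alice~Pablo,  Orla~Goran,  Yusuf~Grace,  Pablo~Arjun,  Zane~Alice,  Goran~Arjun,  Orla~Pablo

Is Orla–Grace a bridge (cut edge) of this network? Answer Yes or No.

Even without that edge, Orla still reaches Grace via Orla – Zane – Udo – Yusuf – Grace, so the network stays connected. Not a bridge.

No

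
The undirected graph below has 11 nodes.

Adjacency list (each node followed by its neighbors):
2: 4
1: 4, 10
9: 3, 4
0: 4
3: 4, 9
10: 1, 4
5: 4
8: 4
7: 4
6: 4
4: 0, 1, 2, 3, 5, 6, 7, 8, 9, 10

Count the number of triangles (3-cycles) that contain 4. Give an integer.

4's neighbors: 0, 1, 2, 3, 5, 6, 7, 8, 9, and 10.
Neighbor pairs that are themselves tied: 4–1–10; 4–3–9. Each forms one triangle with 4, for 2 in total.

2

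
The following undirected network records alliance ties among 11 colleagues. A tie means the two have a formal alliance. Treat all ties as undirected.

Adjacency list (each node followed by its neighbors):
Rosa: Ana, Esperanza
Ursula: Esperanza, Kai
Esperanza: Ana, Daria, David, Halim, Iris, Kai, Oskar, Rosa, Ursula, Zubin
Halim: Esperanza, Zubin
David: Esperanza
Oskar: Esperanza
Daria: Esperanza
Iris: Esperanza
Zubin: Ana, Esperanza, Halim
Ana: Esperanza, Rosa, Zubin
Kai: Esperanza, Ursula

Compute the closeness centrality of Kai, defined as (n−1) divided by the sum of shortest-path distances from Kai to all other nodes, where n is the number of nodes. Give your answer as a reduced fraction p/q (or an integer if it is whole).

5/9

Distances from Kai: Ana:2, Daria:2, David:2, Esperanza:1, Halim:2, Iris:2, Oskar:2, Rosa:2, Ursula:1, Zubin:2. Sum = 18.
n = 11, so closeness = 10/18 = 5/9.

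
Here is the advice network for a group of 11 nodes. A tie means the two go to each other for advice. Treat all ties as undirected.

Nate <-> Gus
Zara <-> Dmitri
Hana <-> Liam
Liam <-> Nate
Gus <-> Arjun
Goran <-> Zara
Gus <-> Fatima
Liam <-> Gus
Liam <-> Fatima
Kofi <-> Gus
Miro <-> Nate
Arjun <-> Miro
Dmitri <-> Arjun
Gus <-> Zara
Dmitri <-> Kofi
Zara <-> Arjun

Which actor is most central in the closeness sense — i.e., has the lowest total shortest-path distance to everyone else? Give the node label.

Farness (sum of distances to all others) for each node — Arjun:17, Dmitri:22, Fatima:21, Goran:26, Gus:14, Hana:27, Kofi:21, Liam:18, Miro:22, Nate:19, Zara:17.
The smallest farness is 14, for Gus, so Gus has the highest closeness.

Gus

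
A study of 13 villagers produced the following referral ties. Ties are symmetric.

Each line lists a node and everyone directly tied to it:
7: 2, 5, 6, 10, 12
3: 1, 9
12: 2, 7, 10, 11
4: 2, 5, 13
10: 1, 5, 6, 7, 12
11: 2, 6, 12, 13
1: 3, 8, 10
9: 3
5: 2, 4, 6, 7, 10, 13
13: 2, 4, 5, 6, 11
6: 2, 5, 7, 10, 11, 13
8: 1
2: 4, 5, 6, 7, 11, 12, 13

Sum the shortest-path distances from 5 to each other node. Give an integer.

Distances from 5: 1:2, 2:1, 3:3, 4:1, 6:1, 7:1, 8:3, 9:4, 10:1, 11:2, 12:2, 13:1.
Sum = 2 + 1 + 3 + 1 + 1 + 1 + 3 + 4 + 1 + 2 + 2 + 1 = 22.

22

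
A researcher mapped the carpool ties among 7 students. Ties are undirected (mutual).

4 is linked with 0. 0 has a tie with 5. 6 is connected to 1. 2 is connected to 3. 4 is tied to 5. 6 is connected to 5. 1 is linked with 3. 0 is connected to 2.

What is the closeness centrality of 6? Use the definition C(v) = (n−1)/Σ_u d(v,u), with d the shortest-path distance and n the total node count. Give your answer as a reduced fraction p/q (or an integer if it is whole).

6/11

Distances from 6: 0:2, 1:1, 2:3, 3:2, 4:2, 5:1. Sum = 11.
n = 7, so closeness = 6/11.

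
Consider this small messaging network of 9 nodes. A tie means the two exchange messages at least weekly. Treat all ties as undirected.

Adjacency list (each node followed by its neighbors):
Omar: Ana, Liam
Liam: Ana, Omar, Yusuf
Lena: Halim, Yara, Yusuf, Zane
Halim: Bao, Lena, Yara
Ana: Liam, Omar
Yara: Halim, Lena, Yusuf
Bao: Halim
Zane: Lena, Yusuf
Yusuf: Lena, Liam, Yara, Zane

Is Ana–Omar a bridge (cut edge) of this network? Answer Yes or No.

No

Even without that edge, Ana still reaches Omar via Ana – Liam – Omar, so the network stays connected. Not a bridge.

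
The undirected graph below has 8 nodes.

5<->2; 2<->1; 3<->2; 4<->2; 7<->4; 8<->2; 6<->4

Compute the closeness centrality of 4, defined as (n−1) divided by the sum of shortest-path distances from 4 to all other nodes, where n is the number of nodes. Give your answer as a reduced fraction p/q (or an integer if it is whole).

Distances from 4: 1:2, 2:1, 3:2, 5:2, 6:1, 7:1, 8:2. Sum = 11.
n = 8, so closeness = 7/11.

7/11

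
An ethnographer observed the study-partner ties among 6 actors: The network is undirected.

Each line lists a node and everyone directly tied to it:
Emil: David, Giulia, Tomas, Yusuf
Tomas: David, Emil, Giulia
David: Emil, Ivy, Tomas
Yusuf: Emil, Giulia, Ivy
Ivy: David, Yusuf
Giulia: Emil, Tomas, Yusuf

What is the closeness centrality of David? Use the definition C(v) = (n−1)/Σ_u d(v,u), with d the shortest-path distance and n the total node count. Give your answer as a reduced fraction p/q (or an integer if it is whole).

Distances from David: Emil:1, Giulia:2, Ivy:1, Tomas:1, Yusuf:2. Sum = 7.
n = 6, so closeness = 5/7.

5/7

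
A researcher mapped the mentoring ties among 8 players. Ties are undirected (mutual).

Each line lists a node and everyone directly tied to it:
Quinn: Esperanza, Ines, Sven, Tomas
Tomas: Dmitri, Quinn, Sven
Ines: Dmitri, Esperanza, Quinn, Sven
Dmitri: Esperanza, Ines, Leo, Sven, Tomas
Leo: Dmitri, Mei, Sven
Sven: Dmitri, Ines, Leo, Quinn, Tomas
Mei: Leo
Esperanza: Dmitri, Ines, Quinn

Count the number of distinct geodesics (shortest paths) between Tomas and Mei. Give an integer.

The shortest distance is 3. The length-3 paths are: Tomas–Sven–Leo–Mei; Tomas–Dmitri–Leo–Mei.
That gives 2 distinct shortest paths.

2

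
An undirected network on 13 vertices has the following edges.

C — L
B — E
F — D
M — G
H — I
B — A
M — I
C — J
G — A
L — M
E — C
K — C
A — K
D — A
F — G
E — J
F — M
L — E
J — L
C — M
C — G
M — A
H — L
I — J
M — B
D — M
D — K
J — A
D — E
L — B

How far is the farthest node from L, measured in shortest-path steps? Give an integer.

2

Distances from L: A:2, B:1, C:1, D:2, E:1, F:2, G:2, H:1, I:2, J:1, K:2, M:1.
The largest is 2 (to K, G, A, I, D, and F), so the eccentricity of L is 2.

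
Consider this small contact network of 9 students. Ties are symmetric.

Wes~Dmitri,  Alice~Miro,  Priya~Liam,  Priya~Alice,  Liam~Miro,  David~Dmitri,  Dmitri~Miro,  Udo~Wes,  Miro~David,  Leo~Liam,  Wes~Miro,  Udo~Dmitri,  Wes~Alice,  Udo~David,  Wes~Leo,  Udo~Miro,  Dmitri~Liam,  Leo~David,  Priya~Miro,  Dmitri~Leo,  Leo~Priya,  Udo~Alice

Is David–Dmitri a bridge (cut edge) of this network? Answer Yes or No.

Even without that edge, David still reaches Dmitri via David – Leo – Dmitri, so the network stays connected. Not a bridge.

No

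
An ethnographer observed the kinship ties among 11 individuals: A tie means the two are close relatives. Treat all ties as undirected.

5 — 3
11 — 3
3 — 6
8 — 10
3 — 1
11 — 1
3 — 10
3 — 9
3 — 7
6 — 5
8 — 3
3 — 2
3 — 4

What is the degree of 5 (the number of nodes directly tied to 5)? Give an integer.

5 is directly tied to 3 and 6. That is 2 neighbors, so the degree of 5 is 2.

2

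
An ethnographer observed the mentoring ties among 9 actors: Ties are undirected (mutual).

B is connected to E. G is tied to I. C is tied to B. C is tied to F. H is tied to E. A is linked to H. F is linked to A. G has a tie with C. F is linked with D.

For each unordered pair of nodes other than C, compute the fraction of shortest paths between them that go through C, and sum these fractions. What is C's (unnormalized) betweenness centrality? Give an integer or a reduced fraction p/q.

Pairs whose geodesics pass through C — D–I: 1; D–G: 1; D–B: 1; D–E: 1/2; I–H: 2/2; I–B: 1; I–A: 1; I–F: 1; I–E: 1; H–G: 2/2; G–B: 1; G–A: 1; G–F: 1; G–E: 1 … (+3 more pairs).
All other pairs contribute 0.
Summing the contributions gives betweenness(C) = 31/2.

31/2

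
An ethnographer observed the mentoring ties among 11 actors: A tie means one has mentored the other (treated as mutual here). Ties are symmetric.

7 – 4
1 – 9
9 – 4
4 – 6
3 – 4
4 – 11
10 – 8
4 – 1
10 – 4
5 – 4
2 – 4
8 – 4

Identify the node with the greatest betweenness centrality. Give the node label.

4

Unnormalized betweenness of each node: 1:0, 2:0, 3:0, 4:43, 5:0, 6:0, 7:0, 8:0, 9:0, 10:0, 11:0.
4 has the largest value, 43, making it the main broker — the node through which the most shortest paths run.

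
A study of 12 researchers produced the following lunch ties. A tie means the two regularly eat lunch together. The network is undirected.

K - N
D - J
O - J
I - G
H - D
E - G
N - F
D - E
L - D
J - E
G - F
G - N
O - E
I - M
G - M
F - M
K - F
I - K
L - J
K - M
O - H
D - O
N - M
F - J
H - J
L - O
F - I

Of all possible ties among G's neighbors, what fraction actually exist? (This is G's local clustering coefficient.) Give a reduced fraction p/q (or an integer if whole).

1/2

G's neighbors: E, F, I, M, and N (k = 5).
Possible neighbor pairs: C(5,2) = 10. Edges among them: F–I, F–M, F–N, I–M, M–N → e = 5.
Clustering(G) = 5/10 = 1/2.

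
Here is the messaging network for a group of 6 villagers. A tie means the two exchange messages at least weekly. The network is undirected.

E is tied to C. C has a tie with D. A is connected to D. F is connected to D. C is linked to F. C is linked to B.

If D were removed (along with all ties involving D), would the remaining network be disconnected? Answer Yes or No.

Removing D leaves {B, C, E, and F} with no path to {A}, so the network splits into 2 components. D is a cut vertex.

Yes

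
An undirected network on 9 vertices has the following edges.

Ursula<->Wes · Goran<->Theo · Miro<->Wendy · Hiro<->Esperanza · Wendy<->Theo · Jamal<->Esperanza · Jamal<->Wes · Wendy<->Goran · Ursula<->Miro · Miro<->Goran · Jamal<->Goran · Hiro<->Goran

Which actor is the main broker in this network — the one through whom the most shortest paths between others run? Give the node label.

Unnormalized betweenness of each node: Esperanza:1, Goran:27/2, Hiro:2, Jamal:15/2, Miro:9/2, Theo:0, Ursula:3/2, Wendy:1, Wes:2.
Goran has the largest value, 27/2, making it the main broker — the node through which the most shortest paths run.

Goran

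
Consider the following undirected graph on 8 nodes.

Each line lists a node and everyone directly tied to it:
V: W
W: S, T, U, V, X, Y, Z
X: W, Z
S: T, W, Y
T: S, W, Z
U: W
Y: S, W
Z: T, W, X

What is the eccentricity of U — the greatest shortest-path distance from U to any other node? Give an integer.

Distances from U: S:2, T:2, V:2, W:1, X:2, Y:2, Z:2.
The largest is 2 (to S, V, X, Z, T, and Y), so the eccentricity of U is 2.

2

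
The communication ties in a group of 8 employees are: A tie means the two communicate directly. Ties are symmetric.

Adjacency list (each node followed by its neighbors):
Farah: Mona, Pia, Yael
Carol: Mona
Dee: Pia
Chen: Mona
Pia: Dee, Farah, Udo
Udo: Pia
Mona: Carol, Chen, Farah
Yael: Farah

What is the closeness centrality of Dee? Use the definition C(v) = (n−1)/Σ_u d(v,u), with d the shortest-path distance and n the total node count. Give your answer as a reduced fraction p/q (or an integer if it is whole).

7/19

Distances from Dee: Carol:4, Chen:4, Farah:2, Mona:3, Pia:1, Udo:2, Yael:3. Sum = 19.
n = 8, so closeness = 7/19.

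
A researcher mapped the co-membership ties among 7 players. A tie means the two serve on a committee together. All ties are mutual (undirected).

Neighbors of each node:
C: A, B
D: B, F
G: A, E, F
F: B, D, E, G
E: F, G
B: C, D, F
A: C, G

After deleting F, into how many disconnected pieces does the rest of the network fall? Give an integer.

F's neighbors (B, D, E, and G) remain reachable from one another through other ties, so the rest of the network stays in one piece.

1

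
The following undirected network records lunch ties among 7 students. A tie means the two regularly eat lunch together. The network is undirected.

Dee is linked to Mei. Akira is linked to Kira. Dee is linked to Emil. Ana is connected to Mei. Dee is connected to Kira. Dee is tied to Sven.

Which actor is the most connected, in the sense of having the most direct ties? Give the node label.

Degrees — Akira:1, Ana:1, Dee:4, Emil:1, Kira:2, Mei:2, Sven:1.
The maximum is 4, attained only by Dee.

Dee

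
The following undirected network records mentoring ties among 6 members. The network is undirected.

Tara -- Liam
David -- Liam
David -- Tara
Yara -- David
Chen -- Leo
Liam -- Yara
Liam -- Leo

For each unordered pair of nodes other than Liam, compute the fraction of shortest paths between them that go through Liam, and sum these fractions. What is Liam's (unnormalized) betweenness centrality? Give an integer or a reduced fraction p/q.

13/2

Pairs whose geodesics pass through Liam — Chen–Yara: 1; Chen–Tara: 1; Chen–David: 1; Leo–Yara: 1; Leo–Tara: 1; Leo–David: 1; Yara–Tara: 1/2.
All other pairs contribute 0.
Summing the contributions gives betweenness(Liam) = 13/2.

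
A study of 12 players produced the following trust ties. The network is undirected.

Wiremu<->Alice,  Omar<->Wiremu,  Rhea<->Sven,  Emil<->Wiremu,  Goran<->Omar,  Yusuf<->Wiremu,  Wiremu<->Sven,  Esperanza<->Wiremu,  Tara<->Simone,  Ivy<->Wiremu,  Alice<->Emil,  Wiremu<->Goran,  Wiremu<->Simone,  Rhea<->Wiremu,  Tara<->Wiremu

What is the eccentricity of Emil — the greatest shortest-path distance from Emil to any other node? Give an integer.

2

Distances from Emil: Alice:1, Esperanza:2, Goran:2, Ivy:2, Omar:2, Rhea:2, Simone:2, Sven:2, Tara:2, Wiremu:1, Yusuf:2.
The largest is 2 (to Omar, Tara, Yusuf, Goran, Ivy, Esperanza, Rhea, Sven, and Simone), so the eccentricity of Emil is 2.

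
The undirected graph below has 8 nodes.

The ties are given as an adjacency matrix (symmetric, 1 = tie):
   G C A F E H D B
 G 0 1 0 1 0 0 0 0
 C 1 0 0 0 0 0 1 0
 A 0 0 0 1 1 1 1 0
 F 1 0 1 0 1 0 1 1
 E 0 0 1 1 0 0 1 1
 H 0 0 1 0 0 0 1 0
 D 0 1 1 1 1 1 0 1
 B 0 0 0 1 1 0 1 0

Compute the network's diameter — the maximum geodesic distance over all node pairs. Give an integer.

Eccentricity of each node (its greatest distance to any other): A:2, B:2, C:2, D:2, E:2, F:2, G:3, H:3.
The maximum eccentricity is 3, realized for instance by the pair G–H via G – F – A – H. So the diameter is 3.

3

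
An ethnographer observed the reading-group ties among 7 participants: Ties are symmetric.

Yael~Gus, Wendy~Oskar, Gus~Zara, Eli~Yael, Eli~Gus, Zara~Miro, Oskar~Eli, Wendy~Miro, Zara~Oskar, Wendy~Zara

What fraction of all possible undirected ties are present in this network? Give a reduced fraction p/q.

10/21

There are 10 edges and 7 nodes, so the maximum possible is C(7,2) = 21.
Density = 10/21.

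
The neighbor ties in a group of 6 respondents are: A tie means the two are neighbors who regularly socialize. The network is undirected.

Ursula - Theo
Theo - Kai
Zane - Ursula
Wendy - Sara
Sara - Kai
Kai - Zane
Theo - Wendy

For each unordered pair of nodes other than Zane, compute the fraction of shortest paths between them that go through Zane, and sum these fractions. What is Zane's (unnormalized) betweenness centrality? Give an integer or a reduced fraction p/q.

5/6

Pairs whose geodesics pass through Zane — Sara–Ursula: 1/3; Kai–Ursula: 1/2.
All other pairs contribute 0.
Summing the contributions gives betweenness(Zane) = 5/6.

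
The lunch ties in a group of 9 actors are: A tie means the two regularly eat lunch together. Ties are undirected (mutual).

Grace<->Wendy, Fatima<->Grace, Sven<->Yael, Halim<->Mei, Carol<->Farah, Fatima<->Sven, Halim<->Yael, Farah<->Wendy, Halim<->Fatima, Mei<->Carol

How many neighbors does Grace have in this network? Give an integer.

Grace is directly tied to Fatima and Wendy. That is 2 neighbors, so the degree of Grace is 2.

2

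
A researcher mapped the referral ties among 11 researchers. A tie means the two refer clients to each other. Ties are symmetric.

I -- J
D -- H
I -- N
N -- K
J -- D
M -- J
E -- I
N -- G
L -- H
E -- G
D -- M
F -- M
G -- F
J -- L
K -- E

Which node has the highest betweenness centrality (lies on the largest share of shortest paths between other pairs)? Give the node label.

J

Unnormalized betweenness of each node: D:11/2, E:11/2, F:31/6, G:11/2, H:1/2, I:91/6, J:55/3, K:1/3, L:5/2, M:7, N:11/2.
J has the largest value, 55/3, making it the main broker — the node through which the most shortest paths run.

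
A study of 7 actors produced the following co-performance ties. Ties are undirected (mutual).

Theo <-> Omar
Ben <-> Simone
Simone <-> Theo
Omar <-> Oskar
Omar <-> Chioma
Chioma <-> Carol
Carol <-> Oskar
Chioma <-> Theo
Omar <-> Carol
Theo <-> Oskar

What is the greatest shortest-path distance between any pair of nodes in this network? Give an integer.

4

Eccentricity of each node (its greatest distance to any other): Ben:4, Carol:4, Chioma:3, Omar:3, Oskar:3, Simone:3, Theo:2.
The maximum eccentricity is 4, realized for instance by the pair Ben–Carol via Ben – Simone – Theo – Chioma – Carol. So the diameter is 4.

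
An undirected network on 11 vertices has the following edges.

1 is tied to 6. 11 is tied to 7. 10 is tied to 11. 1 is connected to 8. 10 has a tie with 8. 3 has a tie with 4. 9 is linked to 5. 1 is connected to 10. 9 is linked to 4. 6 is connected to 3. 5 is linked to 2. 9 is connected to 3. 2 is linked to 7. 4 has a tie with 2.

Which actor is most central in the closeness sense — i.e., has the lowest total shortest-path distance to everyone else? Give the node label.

Farness (sum of distances to all others) for each node — 1:24, 2:23, 3:22, 4:23, 5:27, 6:23, 7:24, 8:29, 9:25, 10:25, 11:25.
The smallest farness is 22, for 3, so 3 has the highest closeness.

3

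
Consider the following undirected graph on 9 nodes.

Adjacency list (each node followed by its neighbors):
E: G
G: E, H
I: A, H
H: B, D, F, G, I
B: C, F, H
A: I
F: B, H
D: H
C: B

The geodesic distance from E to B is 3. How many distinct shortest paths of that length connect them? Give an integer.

1

The shortest distance is 3, and the only length-3 path is E–G–H–B. So there is exactly 1 shortest path.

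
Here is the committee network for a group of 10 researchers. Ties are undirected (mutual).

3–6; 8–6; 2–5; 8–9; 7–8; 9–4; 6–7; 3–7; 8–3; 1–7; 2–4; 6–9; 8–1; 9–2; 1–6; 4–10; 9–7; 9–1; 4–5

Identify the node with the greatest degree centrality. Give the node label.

Degrees — 1:4, 2:3, 3:3, 4:4, 5:2, 6:5, 7:5, 8:5, 9:6, 10:1.
The maximum is 6, attained only by 9.

9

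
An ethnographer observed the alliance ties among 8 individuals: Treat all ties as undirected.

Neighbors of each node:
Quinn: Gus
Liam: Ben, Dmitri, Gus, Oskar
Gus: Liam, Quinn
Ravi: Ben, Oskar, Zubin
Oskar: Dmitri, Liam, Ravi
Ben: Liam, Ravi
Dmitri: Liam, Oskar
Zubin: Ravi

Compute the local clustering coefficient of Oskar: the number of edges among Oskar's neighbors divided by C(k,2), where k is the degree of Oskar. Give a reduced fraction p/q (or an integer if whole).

1/3

Oskar's neighbors: Dmitri, Liam, and Ravi (k = 3).
Possible neighbor pairs: C(3,2) = 3. Edges among them: Dmitri–Liam → e = 1.
Clustering(Oskar) = 1/3.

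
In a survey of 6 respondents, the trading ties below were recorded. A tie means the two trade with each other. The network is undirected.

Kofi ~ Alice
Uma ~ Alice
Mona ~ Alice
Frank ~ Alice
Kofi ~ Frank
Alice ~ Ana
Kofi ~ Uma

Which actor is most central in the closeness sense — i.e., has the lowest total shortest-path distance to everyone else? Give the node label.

Farness (sum of distances to all others) for each node — Alice:5, Ana:9, Frank:8, Kofi:7, Mona:9, Uma:8.
The smallest farness is 5, for Alice, so Alice has the highest closeness.

Alice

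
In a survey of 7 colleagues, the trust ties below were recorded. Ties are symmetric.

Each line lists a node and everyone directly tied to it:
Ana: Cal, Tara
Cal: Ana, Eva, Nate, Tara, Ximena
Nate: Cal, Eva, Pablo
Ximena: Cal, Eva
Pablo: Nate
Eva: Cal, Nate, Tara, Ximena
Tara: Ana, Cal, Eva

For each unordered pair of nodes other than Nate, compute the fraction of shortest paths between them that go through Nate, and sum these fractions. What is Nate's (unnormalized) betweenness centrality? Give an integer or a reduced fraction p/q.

Pairs whose geodesics pass through Nate — Tara–Pablo: 2/2; Cal–Pablo: 1; Pablo–Ximena: 2/2; Pablo–Eva: 1; Pablo–Ana: 1.
All other pairs contribute 0.
Summing the contributions gives betweenness(Nate) = 5.

5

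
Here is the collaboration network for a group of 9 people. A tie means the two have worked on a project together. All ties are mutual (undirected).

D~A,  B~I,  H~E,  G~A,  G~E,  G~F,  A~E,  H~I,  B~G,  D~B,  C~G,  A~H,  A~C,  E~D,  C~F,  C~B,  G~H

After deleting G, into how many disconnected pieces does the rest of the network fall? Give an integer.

G's neighbors (A, B, C, E, F, and H) remain reachable from one another through other ties, so the rest of the network stays in one piece.

1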